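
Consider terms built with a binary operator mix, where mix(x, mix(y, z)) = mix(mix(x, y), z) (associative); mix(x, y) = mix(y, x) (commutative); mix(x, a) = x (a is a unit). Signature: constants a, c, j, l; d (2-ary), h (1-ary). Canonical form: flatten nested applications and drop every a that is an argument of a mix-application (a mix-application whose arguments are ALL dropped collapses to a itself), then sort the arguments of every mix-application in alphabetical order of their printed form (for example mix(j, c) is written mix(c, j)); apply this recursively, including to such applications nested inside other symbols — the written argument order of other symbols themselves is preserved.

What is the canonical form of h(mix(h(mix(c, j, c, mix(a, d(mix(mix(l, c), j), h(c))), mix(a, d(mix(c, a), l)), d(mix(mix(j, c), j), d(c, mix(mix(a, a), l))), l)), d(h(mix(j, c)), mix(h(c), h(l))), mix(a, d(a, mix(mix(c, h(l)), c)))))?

Focus inside:  mix(h(mix(c, j, c, mix(a, d(mix(mix(l, c), j), h(c))), mix(a, d(mix(c, a), l)), d(mix(mix(j, c), j), d(c, mix(mix(a, a), l))), l)), d(h(mix(j, c)), mix(h(c), h(l))), mix(a, d(a, mix(mix(c, h(l)), c))))
Flatten:  mix(h(mix(c, j, c, mix(a, d(mix(mix(l, c), j), h(c))), mix(a, d(mix(c, a), l)), d(mix(mix(j, c), j), d(c, mix(mix(a, a), l))), l)), d(h(mix(j, c)), mix(h(c), h(l))), a, d(a, mix(mix(c, h(l)), c)))
Canonicalize subterm:  h(mix(c, j, c, mix(a, d(mix(mix(l, c), j), h(c))), mix(a, d(mix(c, a), l)), d(mix(mix(j, c), j), d(c, mix(mix(a, a), l))), l))  →  h(mix(c, c, d(c, l), d(mix(c, j, j), d(c, l)), d(mix(c, j, l), h(c)), j, l))
Inside:  d(h(mix(j, c)), mix(h(c), h(l)))  →  d(h(mix(c, j)), mix(h(c), h(l)))
Canonicalize subterm:  d(a, mix(mix(c, h(l)), c))  →  d(a, mix(c, c, h(l)))
Units out:  drop a
Sort:  mix(d(a, mix(c, c, h(l))), d(h(mix(c, j)), mix(h(c), h(l))), h(mix(c, c, d(c, l), d(mix(c, j, j), d(c, l)), d(mix(c, j, l), h(c)), j, l)))
Rebuild:  h(mix(d(a, mix(c, c, h(l))), d(h(mix(c, j)), mix(h(c), h(l))), h(mix(c, c, d(c, l), d(mix(c, j, j), d(c, l)), d(mix(c, j, l), h(c)), j, l))))

Answer: h(mix(d(a, mix(c, c, h(l))), d(h(mix(c, j)), mix(h(c), h(l))), h(mix(c, c, d(c, l), d(mix(c, j, j), d(c, l)), d(mix(c, j, l), h(c)), j, l))))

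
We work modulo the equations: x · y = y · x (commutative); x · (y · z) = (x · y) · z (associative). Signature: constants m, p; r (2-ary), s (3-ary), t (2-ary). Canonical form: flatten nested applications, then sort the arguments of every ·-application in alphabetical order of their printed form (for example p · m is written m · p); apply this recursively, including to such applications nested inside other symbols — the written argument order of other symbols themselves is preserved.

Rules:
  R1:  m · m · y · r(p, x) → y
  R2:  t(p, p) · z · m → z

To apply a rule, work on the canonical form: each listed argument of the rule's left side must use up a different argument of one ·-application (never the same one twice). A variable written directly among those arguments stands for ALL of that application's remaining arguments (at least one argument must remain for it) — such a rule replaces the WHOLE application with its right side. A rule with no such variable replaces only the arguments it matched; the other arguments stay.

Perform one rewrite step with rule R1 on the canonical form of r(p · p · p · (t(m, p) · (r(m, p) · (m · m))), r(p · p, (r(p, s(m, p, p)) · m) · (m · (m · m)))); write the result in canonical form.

Answer: r(m · m · p · p · p · r(m, p) · t(m, p), r(p · p, m · m))

Derivation:
Canonical form:  r(m · m · p · p · p · r(m, p) · t(m, p), r(p · p, m · m · m · m · r(p, s(m, p, p))))
R1 matches:  uses m, m, r(p, s(m, p, p));  x := s(m, p, p), y := m · m
The variable takes the whole remainder — replace the entire application.
Giving:  r(m · m · p · p · p · r(m, p) · t(m, p), r(p · p, m · m))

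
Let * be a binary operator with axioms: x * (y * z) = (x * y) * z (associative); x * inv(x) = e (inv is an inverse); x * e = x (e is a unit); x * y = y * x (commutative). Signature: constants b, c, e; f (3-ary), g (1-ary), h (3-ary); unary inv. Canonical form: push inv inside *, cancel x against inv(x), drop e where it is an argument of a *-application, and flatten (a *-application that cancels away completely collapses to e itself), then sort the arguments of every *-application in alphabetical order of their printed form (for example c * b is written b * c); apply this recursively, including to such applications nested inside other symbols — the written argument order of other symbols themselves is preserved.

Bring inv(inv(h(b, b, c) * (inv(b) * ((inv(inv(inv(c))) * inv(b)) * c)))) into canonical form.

Push inv inside:  distribute inv over * and collapse double inv
Inverses cancel:  c cancels
Collect:  h(b, b, c) * inv(b) * inv(b)

Answer: h(b, b, c) * inv(b) * inv(b)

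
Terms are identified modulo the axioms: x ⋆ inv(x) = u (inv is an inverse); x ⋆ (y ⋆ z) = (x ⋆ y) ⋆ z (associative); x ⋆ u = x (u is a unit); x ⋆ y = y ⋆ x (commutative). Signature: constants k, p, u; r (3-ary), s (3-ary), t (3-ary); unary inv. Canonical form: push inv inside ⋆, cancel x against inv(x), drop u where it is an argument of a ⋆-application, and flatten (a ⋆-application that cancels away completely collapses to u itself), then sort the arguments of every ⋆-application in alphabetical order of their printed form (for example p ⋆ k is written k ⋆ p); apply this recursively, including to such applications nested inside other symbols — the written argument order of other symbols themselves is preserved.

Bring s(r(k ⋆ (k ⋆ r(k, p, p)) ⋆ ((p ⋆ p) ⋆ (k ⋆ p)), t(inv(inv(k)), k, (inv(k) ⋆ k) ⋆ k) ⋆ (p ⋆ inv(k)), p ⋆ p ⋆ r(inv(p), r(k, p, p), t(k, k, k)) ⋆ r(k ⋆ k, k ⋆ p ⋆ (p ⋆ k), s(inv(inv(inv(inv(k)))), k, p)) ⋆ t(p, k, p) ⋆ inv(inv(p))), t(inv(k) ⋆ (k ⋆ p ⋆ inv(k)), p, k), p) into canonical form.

Answer: s(r(k ⋆ k ⋆ k ⋆ p ⋆ p ⋆ p ⋆ r(k, p, p), inv(k) ⋆ p ⋆ t(k, k, k), p ⋆ p ⋆ p ⋆ r(inv(p), r(k, p, p), t(k, k, k)) ⋆ r(k ⋆ k, k ⋆ k ⋆ p ⋆ p, s(k, k, p)) ⋆ t(p, k, p)), t(inv(k) ⋆ p, p, k), p)

Derivation:
Descend into:  p ⋆ p ⋆ r(inv(p), r(k, p, p), t(k, k, k)) ⋆ r(k ⋆ k, k ⋆ p ⋆ (p ⋆ k), s(inv(inv(inv(inv(k)))), k, p)) ⋆ t(p, k, p) ⋆ inv(inv(p))
Push inv inside:  distribute inv over ⋆ and collapse double inv
Combine occurrences:  p ⋆ p ⋆ p ⋆ r(inv(p), r(k, p, p), t(k, k, k)) ⋆ r(k ⋆ k, k ⋆ k ⋆ p ⋆ p, s(k, k, p)) ⋆ t(p, k, p)
Put back:  s(r(k ⋆ k ⋆ k ⋆ p ⋆ p ⋆ p ⋆ r(k, p, p), inv(k) ⋆ p ⋆ t(k, k, k), p ⋆ p ⋆ p ⋆ r(inv(p), r(k, p, p), t(k, k, k)) ⋆ r(k ⋆ k, k ⋆ k ⋆ p ⋆ p, s(k, k, p)) ⋆ t(p, k, p)), t(inv(k) ⋆ p, p, k), p)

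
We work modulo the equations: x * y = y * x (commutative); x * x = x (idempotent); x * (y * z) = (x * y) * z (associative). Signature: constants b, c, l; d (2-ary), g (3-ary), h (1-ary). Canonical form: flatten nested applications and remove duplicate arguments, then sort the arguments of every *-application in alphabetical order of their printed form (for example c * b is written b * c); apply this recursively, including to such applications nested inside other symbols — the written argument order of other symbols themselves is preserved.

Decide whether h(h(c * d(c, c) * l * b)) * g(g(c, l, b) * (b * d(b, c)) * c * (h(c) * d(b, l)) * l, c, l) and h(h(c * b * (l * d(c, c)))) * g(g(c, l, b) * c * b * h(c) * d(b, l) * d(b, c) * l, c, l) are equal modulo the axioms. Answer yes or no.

Answer: yes — both canonical forms are g(b * c * d(b, c) * d(b, l) * g(c, l, b) * h(c) * l, c, l) * h(h(b * c * d(c, c) * l))

Derivation:
Left:  h(h(c * d(c, c) * l * b)) * g(g(c, l, b) * (b * d(b, c)) * c * (h(c) * d(b, l)) * l, c, l)
  Inside:  h(h(c * d(c, c) * l * b))  →  h(h(b * c * d(c, c) * l))
  Canonicalize subterm:  g(g(c, l, b) * (b * d(b, c)) * c * (h(c) * d(b, l)) * l, c, l)  →  g(b * c * d(b, c) * d(b, l) * g(c, l, b) * h(c) * l, c, l)
  Order the arguments:  g(b * c * d(b, c) * d(b, l) * g(c, l, b) * h(c) * l, c, l) * h(h(b * c * d(c, c) * l))
Right:  h(h(c * b * (l * d(c, c)))) * g(g(c, l, b) * c * b * h(c) * d(b, l) * d(b, c) * l, c, l)
  Simplify inside:  h(h(c * b * (l * d(c, c))))  →  h(h(b * c * d(c, c) * l))
  Simplify inside:  g(g(c, l, b) * c * b * h(c) * d(b, l) * d(b, c) * l, c, l)  →  g(b * c * d(b, c) * d(b, l) * g(c, l, b) * h(c) * l, c, l)
  Sort:  g(b * c * d(b, c) * d(b, l) * g(c, l, b) * h(c) * l, c, l) * h(h(b * c * d(c, c) * l))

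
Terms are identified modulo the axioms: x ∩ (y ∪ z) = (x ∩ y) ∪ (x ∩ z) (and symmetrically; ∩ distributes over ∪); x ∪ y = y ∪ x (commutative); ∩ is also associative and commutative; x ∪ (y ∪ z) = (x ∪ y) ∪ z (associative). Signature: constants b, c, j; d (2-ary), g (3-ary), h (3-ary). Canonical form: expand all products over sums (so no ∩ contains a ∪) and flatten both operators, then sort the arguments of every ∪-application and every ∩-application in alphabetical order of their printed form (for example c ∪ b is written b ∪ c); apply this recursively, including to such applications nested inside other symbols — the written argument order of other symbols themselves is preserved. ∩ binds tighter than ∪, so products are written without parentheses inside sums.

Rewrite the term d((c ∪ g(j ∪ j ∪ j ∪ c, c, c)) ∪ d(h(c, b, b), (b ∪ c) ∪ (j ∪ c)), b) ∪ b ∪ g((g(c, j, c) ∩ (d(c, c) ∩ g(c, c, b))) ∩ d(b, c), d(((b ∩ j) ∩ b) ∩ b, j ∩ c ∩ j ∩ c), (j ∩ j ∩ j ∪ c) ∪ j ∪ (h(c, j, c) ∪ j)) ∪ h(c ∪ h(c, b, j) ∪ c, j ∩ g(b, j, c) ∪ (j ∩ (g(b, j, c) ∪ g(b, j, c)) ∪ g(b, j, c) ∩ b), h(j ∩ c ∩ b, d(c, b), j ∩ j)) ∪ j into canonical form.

Distribute:  d(c ∪ d(h(c, b, b), b ∪ c ∪ c ∪ j) ∪ g(c ∪ j ∪ j ∪ j, c, c), b) ∪ b ∪ g(d(b, c) ∩ d(c, c) ∩ g(c, c, b) ∩ g(c, j, c), d(b ∩ b ∩ b ∩ j, c ∩ c ∩ j ∩ j), c ∪ h(c, j, c) ∪ j ∪ j ∪ j ∩ j ∩ j) ∪ h(c ∪ c ∪ h(c, b, j), b ∩ g(b, j, c) ∪ g(b, j, c) ∩ j ∪ g(b, j, c) ∩ j ∪ g(b, j, c) ∩ j, h(b ∩ c ∩ j, d(c, b), j ∩ j)) ∪ j
Sort arguments:  b ∪ d(c ∪ d(h(c, b, b), b ∪ c ∪ c ∪ j) ∪ g(c ∪ j ∪ j ∪ j, c, c), b) ∪ g(d(b, c) ∩ d(c, c) ∩ g(c, c, b) ∩ g(c, j, c), d(b ∩ b ∩ b ∩ j, c ∩ c ∩ j ∩ j), c ∪ h(c, j, c) ∪ j ∪ j ∪ j ∩ j ∩ j) ∪ h(c ∪ c ∪ h(c, b, j), b ∩ g(b, j, c) ∪ g(b, j, c) ∩ j ∪ g(b, j, c) ∩ j ∪ g(b, j, c) ∩ j, h(b ∩ c ∩ j, d(c, b), j ∩ j)) ∪ j

Answer: b ∪ d(c ∪ d(h(c, b, b), b ∪ c ∪ c ∪ j) ∪ g(c ∪ j ∪ j ∪ j, c, c), b) ∪ g(d(b, c) ∩ d(c, c) ∩ g(c, c, b) ∩ g(c, j, c), d(b ∩ b ∩ b ∩ j, c ∩ c ∩ j ∩ j), c ∪ h(c, j, c) ∪ j ∪ j ∪ j ∩ j ∩ j) ∪ h(c ∪ c ∪ h(c, b, j), b ∩ g(b, j, c) ∪ g(b, j, c) ∩ j ∪ g(b, j, c) ∩ j ∪ g(b, j, c) ∩ j, h(b ∩ c ∩ j, d(c, b), j ∩ j)) ∪ j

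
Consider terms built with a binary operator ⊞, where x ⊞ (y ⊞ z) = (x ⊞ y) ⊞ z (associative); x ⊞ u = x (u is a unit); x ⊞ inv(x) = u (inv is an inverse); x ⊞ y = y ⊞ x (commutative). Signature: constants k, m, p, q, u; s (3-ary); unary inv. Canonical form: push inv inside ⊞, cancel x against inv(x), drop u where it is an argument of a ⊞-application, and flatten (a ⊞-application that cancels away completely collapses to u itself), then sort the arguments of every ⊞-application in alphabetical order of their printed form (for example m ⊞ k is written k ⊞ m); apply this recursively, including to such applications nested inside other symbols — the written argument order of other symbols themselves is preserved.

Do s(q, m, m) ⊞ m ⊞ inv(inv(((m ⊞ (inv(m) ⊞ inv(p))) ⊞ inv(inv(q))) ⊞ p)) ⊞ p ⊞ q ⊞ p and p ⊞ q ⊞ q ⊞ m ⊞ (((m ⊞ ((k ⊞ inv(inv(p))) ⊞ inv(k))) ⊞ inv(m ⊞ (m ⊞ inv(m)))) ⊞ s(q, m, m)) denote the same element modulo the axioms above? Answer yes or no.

Answer: yes — both canonical forms are m ⊞ p ⊞ p ⊞ q ⊞ q ⊞ s(q, m, m)

Derivation:
Left:  s(q, m, m) ⊞ m ⊞ inv(inv(((m ⊞ (inv(m) ⊞ inv(p))) ⊞ inv(inv(q))) ⊞ p)) ⊞ p ⊞ q ⊞ p
  Push inv inside:  distribute inv over ⊞ and collapse double inv
  Collect terms:  s(q, m, m) ⊞ m ⊞ p ⊞ p ⊞ q ⊞ q
  Sort arguments:  m ⊞ p ⊞ p ⊞ q ⊞ q ⊞ s(q, m, m)
Right:  p ⊞ q ⊞ q ⊞ m ⊞ (((m ⊞ ((k ⊞ inv(inv(p))) ⊞ inv(k))) ⊞ inv(m ⊞ (m ⊞ inv(m)))) ⊞ s(q, m, m))
  Push inv inside:  distribute inv over ⊞ and collapse double inv
  Cancel:  k cancels
  Collect:  p ⊞ p ⊞ q ⊞ q ⊞ m ⊞ s(q, m, m)
  Order the arguments:  m ⊞ p ⊞ p ⊞ q ⊞ q ⊞ s(q, m, m)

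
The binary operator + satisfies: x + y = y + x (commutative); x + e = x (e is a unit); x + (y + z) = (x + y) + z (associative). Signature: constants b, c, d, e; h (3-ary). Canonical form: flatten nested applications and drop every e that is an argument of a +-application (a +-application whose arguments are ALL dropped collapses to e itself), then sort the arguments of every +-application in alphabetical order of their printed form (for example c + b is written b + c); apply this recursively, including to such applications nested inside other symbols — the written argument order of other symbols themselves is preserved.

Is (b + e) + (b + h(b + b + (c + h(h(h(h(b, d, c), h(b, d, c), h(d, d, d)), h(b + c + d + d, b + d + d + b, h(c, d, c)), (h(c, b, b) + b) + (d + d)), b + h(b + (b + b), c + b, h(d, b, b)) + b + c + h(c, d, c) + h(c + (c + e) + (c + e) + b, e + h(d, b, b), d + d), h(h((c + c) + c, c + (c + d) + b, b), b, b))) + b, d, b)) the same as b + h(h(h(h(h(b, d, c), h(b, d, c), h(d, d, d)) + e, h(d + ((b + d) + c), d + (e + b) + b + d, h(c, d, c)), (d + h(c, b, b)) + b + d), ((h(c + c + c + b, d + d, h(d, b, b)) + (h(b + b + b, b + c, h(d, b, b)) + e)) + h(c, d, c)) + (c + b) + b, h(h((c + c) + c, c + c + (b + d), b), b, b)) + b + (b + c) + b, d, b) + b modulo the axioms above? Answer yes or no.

Left:  (b + e) + (b + h(b + b + (c + h(h(h(h(b, d, c), h(b, d, c), h(d, d, d)), h(b + c + d + d, b + d + d + b, h(c, d, c)), (h(c, b, b) + b) + (d + d)), b + h(b + (b + b), c + b, h(d, b, b)) + b + c + h(c, d, c) + h(c + (c + e) + (c + e) + b, e + h(d, b, b), d + d), h(h((c + c) + c, c + (c + d) + b, b), b, b))) + b, d, b))
  Merge nested applications:  b + e + b + h(b + b + (c + h(h(h(h(b, d, c), h(b, d, c), h(d, d, d)), h(b + c + d + d, b + d + d + b, h(c, d, c)), (h(c, b, b) + b) + (d + d)), b + h(b + (b + b), c + b, h(d, b, b)) + b + c + h(c, d, c) + h(c + (c + e) + (c + e) + b, e + h(d, b, b), d + d), h(h((c + c) + c, c + (c + d) + b, b), b, b))) + b, d, b)
  Inside:  h(b + b + (c + h(h(h(h(b, d, c), h(b, d, c), h(d, d, d)), h(b + c + d + d, b + d + d + b, h(c, d, c)), (h(c, b, b) + b) + (d + d)), b + h(b + (b + b), c + b, h(d, b, b)) + b + c + h(c, d, c) + h(c + (c + e) + (c + e) + b, e + h(d, b, b), d + d), h(h((c + c) + c, c + (c + d) + b, b), b, b))) + b, d, b)  →  h(b + b + b + c + h(h(h(h(b, d, c), h(b, d, c), h(d, d, d)), h(b + c + d + d, b + b + d + d, h(c, d, c)), b + d + d + h(c, b, b)), b + b + c + h(b + b + b, b + c, h(d, b, b)) + h(b + c + c + c, h(d, b, b), d + d) + h(c, d, c), h(h(c + c + c, b + c + c + d, b), b, b)), d, b)
  Units out:  drop e
  Sort arguments:  b + b + h(b + b + b + c + h(h(h(h(b, d, c), h(b, d, c), h(d, d, d)), h(b + c + d + d, b + b + d + d, h(c, d, c)), b + d + d + h(c, b, b)), b + b + c + h(b + b + b, b + c, h(d, b, b)) + h(b + c + c + c, h(d, b, b), d + d) + h(c, d, c), h(h(c + c + c, b + c + c + d, b), b, b)), d, b)
Right:  b + h(h(h(h(h(b, d, c), h(b, d, c), h(d, d, d)) + e, h(d + ((b + d) + c), d + (e + b) + b + d, h(c, d, c)), (d + h(c, b, b)) + b + d), ((h(c + c + c + b, d + d, h(d, b, b)) + (h(b + b + b, b + c, h(d, b, b)) + e)) + h(c, d, c)) + (c + b) + b, h(h((c + c) + c, c + c + (b + d), b), b, b)) + b + (b + c) + b, d, b) + b
  Canonicalize subterm:  h(h(h(h(h(b, d, c), h(b, d, c), h(d, d, d)) + e, h(d + ((b + d) + c), d + (e + b) + b + d, h(c, d, c)), (d + h(c, b, b)) + b + d), ((h(c + c + c + b, d + d, h(d, b, b)) + (h(b + b + b, b + c, h(d, b, b)) + e)) + h(c, d, c)) + (c + b) + b, h(h((c + c) + c, c + c + (b + d), b), b, b)) + b + (b + c) + b, d, b)  →  h(b + b + b + c + h(h(h(h(b, d, c), h(b, d, c), h(d, d, d)), h(b + c + d + d, b + b + d + d, h(c, d, c)), b + d + d + h(c, b, b)), b + b + c + h(b + b + b, b + c, h(d, b, b)) + h(b + c + c + c, d + d, h(d, b, b)) + h(c, d, c), h(h(c + c + c, b + c + c + d, b), b, b)), d, b)
  Sort:  b + b + h(b + b + b + c + h(h(h(h(b, d, c), h(b, d, c), h(d, d, d)), h(b + c + d + d, b + b + d + d, h(c, d, c)), b + d + d + h(c, b, b)), b + b + c + h(b + b + b, b + c, h(d, b, b)) + h(b + c + c + c, d + d, h(d, b, b)) + h(c, d, c), h(h(c + c + c, b + c + c + d, b), b, b)), d, b)

Answer: no — b + b + h(b + b + b + c + h(h(h(h(b, d, c), h(b, d, c), h(d, d, d)), h(b + c + d + d, b + b + d + d, h(c, d, c)), b + d + d + h(c, b, b)), b + b + c + h(b + b + b, b + c, h(d, b, b)) + h(b + c + c + c, h(d, b, b), d + d) + h(c, d, c), h(h(c + c + c, b + c + c + d, b), b, b)), d, b) vs b + b + h(b + b + b + c + h(h(h(h(b, d, c), h(b, d, c), h(d, d, d)), h(b + c + d + d, b + b + d + d, h(c, d, c)), b + d + d + h(c, b, b)), b + b + c + h(b + b + b, b + c, h(d, b, b)) + h(b + c + c + c, d + d, h(d, b, b)) + h(c, d, c), h(h(c + c + c, b + c + c + d, b), b, b)), d, b)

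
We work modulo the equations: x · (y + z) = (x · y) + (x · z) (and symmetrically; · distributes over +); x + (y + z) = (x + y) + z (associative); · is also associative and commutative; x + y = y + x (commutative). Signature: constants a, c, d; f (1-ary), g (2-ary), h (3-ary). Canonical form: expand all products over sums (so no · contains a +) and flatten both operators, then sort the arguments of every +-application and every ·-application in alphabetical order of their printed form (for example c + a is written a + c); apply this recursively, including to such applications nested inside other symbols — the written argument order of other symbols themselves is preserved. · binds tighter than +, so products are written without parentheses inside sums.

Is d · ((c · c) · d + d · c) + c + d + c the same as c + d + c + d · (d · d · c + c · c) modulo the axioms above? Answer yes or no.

Left:  d · ((c · c) · d + d · c) + c + d + c
  Expand products over sums:  c · c · d · d + c · d · d + c + d + c
  Sort:  c + c + c · c · d · d + c · d · d + d
Right:  c + d + c + d · (d · d · c + c · c)
  Distribute:  c + d + c + c · d · d · d + c · c · d
  Sort arguments:  c + c + c · c · d + c · d · d · d + d

Answer: no — c + c + c · c · d · d + c · d · d + d vs c + c + c · c · d + c · d · d · d + d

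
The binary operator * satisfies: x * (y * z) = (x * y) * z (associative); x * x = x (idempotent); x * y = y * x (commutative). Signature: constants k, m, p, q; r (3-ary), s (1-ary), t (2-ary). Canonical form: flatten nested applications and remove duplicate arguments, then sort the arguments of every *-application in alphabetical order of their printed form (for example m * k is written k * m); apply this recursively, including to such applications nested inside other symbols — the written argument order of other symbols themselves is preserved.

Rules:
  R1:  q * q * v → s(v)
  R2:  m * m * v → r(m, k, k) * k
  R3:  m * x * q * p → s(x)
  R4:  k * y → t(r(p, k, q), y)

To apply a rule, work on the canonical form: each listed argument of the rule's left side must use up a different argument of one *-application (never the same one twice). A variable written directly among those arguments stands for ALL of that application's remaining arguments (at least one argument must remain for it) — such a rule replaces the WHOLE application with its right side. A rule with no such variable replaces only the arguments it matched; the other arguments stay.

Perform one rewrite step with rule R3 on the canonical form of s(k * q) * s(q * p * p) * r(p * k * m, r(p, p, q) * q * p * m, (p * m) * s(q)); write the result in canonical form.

Canonical form:  r(k * m * p, m * p * q * r(p, p, q), m * p * s(q)) * s(k * q) * s(p * q)
R3 matches:  uses m, p, q;  x := r(p, p, q)
The variable takes the whole remainder — replace the entire application.
Result:  r(k * m * p, s(r(p, p, q)), m * p * s(q)) * s(k * q) * s(p * q)

Answer: r(k * m * p, s(r(p, p, q)), m * p * s(q)) * s(k * q) * s(p * q)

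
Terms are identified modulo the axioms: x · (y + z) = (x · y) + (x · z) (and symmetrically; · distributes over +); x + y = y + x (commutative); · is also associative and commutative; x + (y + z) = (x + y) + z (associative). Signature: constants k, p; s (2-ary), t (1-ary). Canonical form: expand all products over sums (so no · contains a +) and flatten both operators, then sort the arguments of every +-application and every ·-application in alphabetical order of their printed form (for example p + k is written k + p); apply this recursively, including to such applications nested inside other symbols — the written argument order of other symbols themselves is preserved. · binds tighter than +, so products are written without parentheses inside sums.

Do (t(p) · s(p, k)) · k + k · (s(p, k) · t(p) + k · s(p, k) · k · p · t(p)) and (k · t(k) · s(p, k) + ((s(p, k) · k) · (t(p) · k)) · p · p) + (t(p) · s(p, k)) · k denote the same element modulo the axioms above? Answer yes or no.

Answer: no — k · k · k · p · s(p, k) · t(p) + k · s(p, k) · t(p) + k · s(p, k) · t(p) vs k · k · p · p · s(p, k) · t(p) + k · s(p, k) · t(k) + k · s(p, k) · t(p)

Derivation:
Left:  (t(p) · s(p, k)) · k + k · (s(p, k) · t(p) + k · s(p, k) · k · p · t(p))
  Distribute:  k · s(p, k) · t(p) + k · s(p, k) · t(p) + k · k · k · p · s(p, k) · t(p)
  Sort arguments:  k · k · k · p · s(p, k) · t(p) + k · s(p, k) · t(p) + k · s(p, k) · t(p)
Right:  (k · t(k) · s(p, k) + ((s(p, k) · k) · (t(p) · k)) · p · p) + (t(p) · s(p, k)) · k
  Un-nest:  k · s(p, k) · t(k) + k · k · p · p · s(p, k) · t(p) + k · s(p, k) · t(p)
  Order the arguments:  k · k · p · p · s(p, k) · t(p) + k · s(p, k) · t(k) + k · s(p, k) · t(p)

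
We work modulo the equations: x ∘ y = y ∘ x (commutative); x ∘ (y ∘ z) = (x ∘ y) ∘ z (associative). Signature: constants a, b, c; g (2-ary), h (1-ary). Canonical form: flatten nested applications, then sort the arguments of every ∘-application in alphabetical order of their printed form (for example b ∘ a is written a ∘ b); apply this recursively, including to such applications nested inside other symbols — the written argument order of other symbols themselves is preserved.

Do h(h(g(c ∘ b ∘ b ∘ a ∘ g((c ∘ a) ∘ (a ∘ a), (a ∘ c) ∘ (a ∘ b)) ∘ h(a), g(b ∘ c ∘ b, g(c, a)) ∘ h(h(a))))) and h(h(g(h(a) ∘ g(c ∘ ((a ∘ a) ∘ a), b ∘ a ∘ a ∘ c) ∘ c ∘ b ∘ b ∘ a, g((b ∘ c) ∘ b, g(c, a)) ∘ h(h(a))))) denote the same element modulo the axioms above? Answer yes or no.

Answer: yes — both canonical forms are h(h(g(a ∘ b ∘ b ∘ c ∘ g(a ∘ a ∘ a ∘ c, a ∘ a ∘ b ∘ c) ∘ h(a), g(b ∘ b ∘ c, g(c, a)) ∘ h(h(a)))))

Derivation:
Left:  h(h(g(c ∘ b ∘ b ∘ a ∘ g((c ∘ a) ∘ (a ∘ a), (a ∘ c) ∘ (a ∘ b)) ∘ h(a), g(b ∘ c ∘ b, g(c, a)) ∘ h(h(a)))))
  Descend into:  c ∘ b ∘ b ∘ a ∘ g((c ∘ a) ∘ (a ∘ a), (a ∘ c) ∘ (a ∘ b)) ∘ h(a)
  Canonicalize subterm:  g((c ∘ a) ∘ (a ∘ a), (a ∘ c) ∘ (a ∘ b))  →  g(a ∘ a ∘ a ∘ c, a ∘ a ∘ b ∘ c)
  Sort:  a ∘ b ∘ b ∘ c ∘ g(a ∘ a ∘ a ∘ c, a ∘ a ∘ b ∘ c) ∘ h(a)
  Reassemble:  h(h(g(a ∘ b ∘ b ∘ c ∘ g(a ∘ a ∘ a ∘ c, a ∘ a ∘ b ∘ c) ∘ h(a), g(b ∘ b ∘ c, g(c, a)) ∘ h(h(a)))))
Right:  h(h(g(h(a) ∘ g(c ∘ ((a ∘ a) ∘ a), b ∘ a ∘ a ∘ c) ∘ c ∘ b ∘ b ∘ a, g((b ∘ c) ∘ b, g(c, a)) ∘ h(h(a)))))
  Descend into:  h(a) ∘ g(c ∘ ((a ∘ a) ∘ a), b ∘ a ∘ a ∘ c) ∘ c ∘ b ∘ b ∘ a
  Inside:  g(c ∘ ((a ∘ a) ∘ a), b ∘ a ∘ a ∘ c)  →  g(a ∘ a ∘ a ∘ c, a ∘ a ∘ b ∘ c)
  Order the arguments:  a ∘ b ∘ b ∘ c ∘ g(a ∘ a ∘ a ∘ c, a ∘ a ∘ b ∘ c) ∘ h(a)
  Put back:  h(h(g(a ∘ b ∘ b ∘ c ∘ g(a ∘ a ∘ a ∘ c, a ∘ a ∘ b ∘ c) ∘ h(a), g(b ∘ b ∘ c, g(c, a)) ∘ h(h(a)))))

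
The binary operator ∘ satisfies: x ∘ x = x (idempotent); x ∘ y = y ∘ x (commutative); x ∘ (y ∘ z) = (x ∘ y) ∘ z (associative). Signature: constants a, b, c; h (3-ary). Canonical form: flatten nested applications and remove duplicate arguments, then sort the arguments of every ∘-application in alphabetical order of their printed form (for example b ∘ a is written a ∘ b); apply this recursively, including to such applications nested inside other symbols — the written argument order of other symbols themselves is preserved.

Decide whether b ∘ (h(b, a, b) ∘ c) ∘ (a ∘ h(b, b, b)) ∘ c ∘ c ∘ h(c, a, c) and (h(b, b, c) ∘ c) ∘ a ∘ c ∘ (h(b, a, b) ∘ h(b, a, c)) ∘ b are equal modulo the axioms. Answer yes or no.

Left:  b ∘ (h(b, a, b) ∘ c) ∘ (a ∘ h(b, b, b)) ∘ c ∘ c ∘ h(c, a, c)
  Un-nest:  b ∘ h(b, a, b) ∘ c ∘ a ∘ h(b, b, b) ∘ c ∘ c ∘ h(c, a, c)
  Drop duplicates:  drop duplicate c, c
  Sort:  a ∘ b ∘ c ∘ h(b, a, b) ∘ h(b, b, b) ∘ h(c, a, c)
Right:  (h(b, b, c) ∘ c) ∘ a ∘ c ∘ (h(b, a, b) ∘ h(b, a, c)) ∘ b
  Merge nested applications:  h(b, b, c) ∘ c ∘ a ∘ c ∘ h(b, a, b) ∘ h(b, a, c) ∘ b
  Idempotence:  drop duplicate c
  Sort arguments:  a ∘ b ∘ c ∘ h(b, a, b) ∘ h(b, a, c) ∘ h(b, b, c)

Answer: no — a ∘ b ∘ c ∘ h(b, a, b) ∘ h(b, b, b) ∘ h(c, a, c) vs a ∘ b ∘ c ∘ h(b, a, b) ∘ h(b, a, c) ∘ h(b, b, c)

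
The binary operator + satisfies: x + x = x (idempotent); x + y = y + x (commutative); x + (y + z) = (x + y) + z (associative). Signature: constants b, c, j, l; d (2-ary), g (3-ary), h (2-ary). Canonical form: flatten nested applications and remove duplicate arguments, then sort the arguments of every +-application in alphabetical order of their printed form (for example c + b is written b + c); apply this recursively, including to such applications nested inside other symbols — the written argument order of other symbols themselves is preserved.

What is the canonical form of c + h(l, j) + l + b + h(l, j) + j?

Deduplicate:  drop duplicate h(l, j)
Order the arguments:  b + c + h(l, j) + j + l

Answer: b + c + h(l, j) + j + l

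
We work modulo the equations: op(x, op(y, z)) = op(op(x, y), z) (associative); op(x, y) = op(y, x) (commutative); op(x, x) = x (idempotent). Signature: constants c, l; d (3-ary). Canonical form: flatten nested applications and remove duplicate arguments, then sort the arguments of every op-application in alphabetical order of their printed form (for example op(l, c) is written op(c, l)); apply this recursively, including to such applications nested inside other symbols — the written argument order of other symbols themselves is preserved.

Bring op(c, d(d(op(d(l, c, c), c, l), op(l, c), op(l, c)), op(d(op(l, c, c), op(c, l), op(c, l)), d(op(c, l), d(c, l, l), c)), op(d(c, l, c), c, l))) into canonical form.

Simplify inside:  d(d(op(d(l, c, c), c, l), op(l, c), op(l, c)), op(d(op(l, c, c), op(c, l), op(c, l)), d(op(c, l), d(c, l, l), c)), op(d(c, l, c), c, l))  →  d(d(op(c, d(l, c, c), l), op(c, l), op(c, l)), op(d(op(c, l), d(c, l, l), c), d(op(c, l), op(c, l), op(c, l))), op(c, d(c, l, c), l))
Sort:  op(c, d(d(op(c, d(l, c, c), l), op(c, l), op(c, l)), op(d(op(c, l), d(c, l, l), c), d(op(c, l), op(c, l), op(c, l))), op(c, d(c, l, c), l)))

Answer: op(c, d(d(op(c, d(l, c, c), l), op(c, l), op(c, l)), op(d(op(c, l), d(c, l, l), c), d(op(c, l), op(c, l), op(c, l))), op(c, d(c, l, c), l)))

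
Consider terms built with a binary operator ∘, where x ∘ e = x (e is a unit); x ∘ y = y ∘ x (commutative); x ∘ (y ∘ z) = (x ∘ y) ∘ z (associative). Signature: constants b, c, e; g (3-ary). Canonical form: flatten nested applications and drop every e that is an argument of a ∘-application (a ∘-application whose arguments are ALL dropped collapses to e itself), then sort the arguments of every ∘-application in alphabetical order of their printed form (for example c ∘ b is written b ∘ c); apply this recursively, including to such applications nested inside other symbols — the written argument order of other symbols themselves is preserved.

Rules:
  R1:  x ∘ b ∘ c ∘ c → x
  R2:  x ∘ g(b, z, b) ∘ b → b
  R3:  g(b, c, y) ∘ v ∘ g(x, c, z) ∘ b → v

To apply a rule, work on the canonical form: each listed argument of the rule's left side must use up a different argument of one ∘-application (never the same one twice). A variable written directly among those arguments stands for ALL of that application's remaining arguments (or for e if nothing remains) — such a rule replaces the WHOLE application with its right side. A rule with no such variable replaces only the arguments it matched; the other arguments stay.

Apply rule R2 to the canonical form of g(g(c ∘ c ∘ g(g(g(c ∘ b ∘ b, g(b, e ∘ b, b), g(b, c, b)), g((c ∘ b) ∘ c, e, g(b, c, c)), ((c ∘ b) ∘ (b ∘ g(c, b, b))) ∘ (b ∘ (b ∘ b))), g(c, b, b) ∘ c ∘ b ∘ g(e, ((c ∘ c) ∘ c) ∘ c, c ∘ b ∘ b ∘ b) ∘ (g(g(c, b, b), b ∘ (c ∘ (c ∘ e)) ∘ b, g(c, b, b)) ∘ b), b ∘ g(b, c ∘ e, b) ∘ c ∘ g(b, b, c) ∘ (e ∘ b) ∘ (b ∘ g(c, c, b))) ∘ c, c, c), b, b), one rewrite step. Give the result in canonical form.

Canonical form:  g(g(c ∘ c ∘ c ∘ g(g(g(b ∘ b ∘ c, g(b, b, b), g(b, c, b)), g(b ∘ c ∘ c, e, g(b, c, c)), b ∘ b ∘ b ∘ b ∘ b ∘ c ∘ g(c, b, b)), b ∘ b ∘ c ∘ g(c, b, b) ∘ g(e, c ∘ c ∘ c ∘ c, b ∘ b ∘ b ∘ c) ∘ g(g(c, b, b), b ∘ b ∘ c ∘ c, g(c, b, b)), b ∘ b ∘ b ∘ c ∘ g(b, b, c) ∘ g(b, c, b) ∘ g(c, c, b)), c, c), b, b)
Match R2:  consume b, g(b, c, b);  x := b ∘ b ∘ c ∘ g(b, b, c) ∘ g(c, c, b), z := c
The extension variable absorbs all remaining arguments, so the whole application is rewritten.
New term:  g(g(c ∘ c ∘ c ∘ g(g(g(b ∘ b ∘ c, g(b, b, b), g(b, c, b)), g(b ∘ c ∘ c, e, g(b, c, c)), b ∘ b ∘ b ∘ b ∘ b ∘ c ∘ g(c, b, b)), b ∘ b ∘ c ∘ g(c, b, b) ∘ g(e, c ∘ c ∘ c ∘ c, b ∘ b ∘ b ∘ c) ∘ g(g(c, b, b), b ∘ b ∘ c ∘ c, g(c, b, b)), b), c, c), b, b)

Answer: g(g(c ∘ c ∘ c ∘ g(g(g(b ∘ b ∘ c, g(b, b, b), g(b, c, b)), g(b ∘ c ∘ c, e, g(b, c, c)), b ∘ b ∘ b ∘ b ∘ b ∘ c ∘ g(c, b, b)), b ∘ b ∘ c ∘ g(c, b, b) ∘ g(e, c ∘ c ∘ c ∘ c, b ∘ b ∘ b ∘ c) ∘ g(g(c, b, b), b ∘ b ∘ c ∘ c, g(c, b, b)), b), c, c), b, b)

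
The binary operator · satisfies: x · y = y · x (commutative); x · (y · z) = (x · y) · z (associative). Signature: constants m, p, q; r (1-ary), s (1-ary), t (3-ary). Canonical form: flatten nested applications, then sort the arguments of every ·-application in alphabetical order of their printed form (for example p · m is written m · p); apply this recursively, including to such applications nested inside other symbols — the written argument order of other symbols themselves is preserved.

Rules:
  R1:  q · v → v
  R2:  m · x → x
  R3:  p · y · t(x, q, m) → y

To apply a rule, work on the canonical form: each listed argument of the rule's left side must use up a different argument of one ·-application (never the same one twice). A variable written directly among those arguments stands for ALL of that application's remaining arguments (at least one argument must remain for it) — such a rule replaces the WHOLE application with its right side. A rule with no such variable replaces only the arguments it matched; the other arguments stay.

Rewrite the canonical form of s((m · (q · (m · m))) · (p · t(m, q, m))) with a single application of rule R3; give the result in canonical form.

Canonical form:  s(m · m · m · p · q · t(m, q, m))
R3 matches:  uses p, t(m, q, m);  x := m, y := m · m · m · q
Every leftover argument binds to the variable; the entire application is replaced.
New term:  s(m · m · m · q)

Answer: s(m · m · m · q)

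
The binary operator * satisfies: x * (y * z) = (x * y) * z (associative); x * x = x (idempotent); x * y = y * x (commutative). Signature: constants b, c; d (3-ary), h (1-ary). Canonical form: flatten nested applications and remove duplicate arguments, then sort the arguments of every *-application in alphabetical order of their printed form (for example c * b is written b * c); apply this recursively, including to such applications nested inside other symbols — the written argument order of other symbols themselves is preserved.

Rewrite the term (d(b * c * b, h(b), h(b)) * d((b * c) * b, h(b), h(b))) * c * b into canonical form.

Merge nested applications:  d(b * c * b, h(b), h(b)) * d((b * c) * b, h(b), h(b)) * c * b
Canonicalize subterm:  d(b * c * b, h(b), h(b))  →  d(b * c, h(b), h(b))
Inside:  d((b * c) * b, h(b), h(b))  →  d(b * c, h(b), h(b))
Deduplicate:  drop duplicate d(b * c, h(b), h(b))
Order the arguments:  b * c * d(b * c, h(b), h(b))

Answer: b * c * d(b * c, h(b), h(b))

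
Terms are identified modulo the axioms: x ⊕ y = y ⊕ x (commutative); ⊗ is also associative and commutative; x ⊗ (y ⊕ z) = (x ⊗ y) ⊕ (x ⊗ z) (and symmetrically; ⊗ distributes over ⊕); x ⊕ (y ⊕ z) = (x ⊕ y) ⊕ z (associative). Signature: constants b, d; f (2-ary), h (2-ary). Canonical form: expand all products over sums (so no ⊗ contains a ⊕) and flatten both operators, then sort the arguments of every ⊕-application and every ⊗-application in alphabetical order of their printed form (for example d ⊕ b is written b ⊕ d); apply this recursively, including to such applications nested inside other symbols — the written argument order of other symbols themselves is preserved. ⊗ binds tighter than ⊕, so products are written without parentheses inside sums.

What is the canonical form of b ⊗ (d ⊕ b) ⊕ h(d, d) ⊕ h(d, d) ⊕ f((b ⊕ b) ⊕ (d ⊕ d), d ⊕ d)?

Expand products over sums:  b ⊗ d ⊕ b ⊗ b ⊕ h(d, d) ⊕ h(d, d) ⊕ f(b ⊕ b ⊕ d ⊕ d, d ⊕ d)
Sort arguments:  b ⊗ b ⊕ b ⊗ d ⊕ f(b ⊕ b ⊕ d ⊕ d, d ⊕ d) ⊕ h(d, d) ⊕ h(d, d)

Answer: b ⊗ b ⊕ b ⊗ d ⊕ f(b ⊕ b ⊕ d ⊕ d, d ⊕ d) ⊕ h(d, d) ⊕ h(d, d)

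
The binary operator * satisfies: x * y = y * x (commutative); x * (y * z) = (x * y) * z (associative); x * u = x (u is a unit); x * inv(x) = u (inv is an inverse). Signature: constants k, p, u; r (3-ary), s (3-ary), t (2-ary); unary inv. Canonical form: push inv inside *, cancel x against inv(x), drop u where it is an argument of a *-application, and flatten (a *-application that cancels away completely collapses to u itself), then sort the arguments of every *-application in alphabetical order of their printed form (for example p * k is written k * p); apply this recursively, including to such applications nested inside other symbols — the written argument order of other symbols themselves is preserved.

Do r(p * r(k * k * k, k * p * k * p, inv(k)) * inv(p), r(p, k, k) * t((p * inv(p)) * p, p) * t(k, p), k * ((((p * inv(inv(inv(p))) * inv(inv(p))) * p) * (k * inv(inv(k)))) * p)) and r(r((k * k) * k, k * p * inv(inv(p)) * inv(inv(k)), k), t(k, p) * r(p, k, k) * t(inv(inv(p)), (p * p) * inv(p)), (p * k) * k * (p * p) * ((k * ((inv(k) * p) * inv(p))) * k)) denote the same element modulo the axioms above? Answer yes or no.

Left:  r(p * r(k * k * k, k * p * k * p, inv(k)) * inv(p), r(p, k, k) * t((p * inv(p)) * p, p) * t(k, p), k * ((((p * inv(inv(inv(p))) * inv(inv(p))) * p) * (k * inv(inv(k)))) * p))
  Work inside:  k * ((((p * inv(inv(inv(p))) * inv(inv(p))) * p) * (k * inv(inv(k)))) * p)
  Push inv inside:  distribute inv over * and collapse double inv
  Combine occurrences:  k * k * k * p * p * p
  Reassemble:  r(r(k * k * k, k * k * p * p, inv(k)), r(p, k, k) * t(k, p) * t(p, p), k * k * k * p * p * p)
Right:  r(r((k * k) * k, k * p * inv(inv(p)) * inv(inv(k)), k), t(k, p) * r(p, k, k) * t(inv(inv(p)), (p * p) * inv(p)), (p * k) * k * (p * p) * ((k * ((inv(k) * p) * inv(p))) * k))
  Work inside:  (p * k) * k * (p * p) * ((k * ((inv(k) * p) * inv(p))) * k)
  Collect terms:  p * p * p * k * k * k
  Sort arguments:  k * k * k * p * p * p
  Put back:  r(r(k * k * k, k * k * p * p, k), r(p, k, k) * t(k, p) * t(p, p), k * k * k * p * p * p)

Answer: no — r(r(k * k * k, k * k * p * p, inv(k)), r(p, k, k) * t(k, p) * t(p, p), k * k * k * p * p * p) vs r(r(k * k * k, k * k * p * p, k), r(p, k, k) * t(k, p) * t(p, p), k * k * k * p * p * p)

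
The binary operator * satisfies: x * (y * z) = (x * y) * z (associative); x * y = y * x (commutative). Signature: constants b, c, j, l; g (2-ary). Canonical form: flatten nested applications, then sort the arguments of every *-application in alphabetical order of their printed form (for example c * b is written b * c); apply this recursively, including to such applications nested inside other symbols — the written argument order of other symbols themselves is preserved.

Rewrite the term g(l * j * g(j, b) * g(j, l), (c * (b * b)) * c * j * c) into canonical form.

Answer: g(g(j, b) * g(j, l) * j * l, b * b * c * c * c * j)

Derivation:
Work inside:  (c * (b * b)) * c * j * c
Flatten:  c * b * b * c * j * c
Sort arguments:  b * b * c * c * c * j
Put back:  g(g(j, b) * g(j, l) * j * l, b * b * c * c * c * j)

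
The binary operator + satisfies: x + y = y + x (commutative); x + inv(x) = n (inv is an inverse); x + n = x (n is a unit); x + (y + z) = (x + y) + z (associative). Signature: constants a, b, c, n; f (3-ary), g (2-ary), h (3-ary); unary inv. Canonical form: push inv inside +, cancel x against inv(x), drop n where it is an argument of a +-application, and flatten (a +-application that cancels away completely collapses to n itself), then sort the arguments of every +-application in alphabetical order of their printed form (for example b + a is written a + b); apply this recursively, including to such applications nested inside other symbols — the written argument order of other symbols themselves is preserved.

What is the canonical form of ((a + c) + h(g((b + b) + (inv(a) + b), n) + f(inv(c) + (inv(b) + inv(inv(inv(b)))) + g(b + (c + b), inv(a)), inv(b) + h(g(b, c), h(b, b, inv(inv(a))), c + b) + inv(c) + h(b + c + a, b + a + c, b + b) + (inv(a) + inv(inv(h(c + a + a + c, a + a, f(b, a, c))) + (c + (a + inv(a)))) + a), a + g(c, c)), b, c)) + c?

Answer: a + c + c + h(f(g(b + b + c, inv(a)) + inv(b) + inv(b) + inv(c), h(a + a + c + c, a + a, f(b, a, c)) + h(a + b + c, a + b + c, b + b) + h(g(b, c), h(b, b, a), b + c) + inv(b) + inv(c) + inv(c), a + g(c, c)) + g(b + b + b + inv(a), n), b, c)

Derivation:
Push inv inside:  distribute inv over + and collapse double inv
Combine occurrences:  a + c + c + h(f(g(b + b + c, inv(a)) + inv(b) + inv(b) + inv(c), h(a + a + c + c, a + a, f(b, a, c)) + h(a + b + c, a + b + c, b + b) + h(g(b, c), h(b, b, a), b + c) + inv(b) + inv(c) + inv(c), a + g(c, c)) + g(b + b + b + inv(a), n), b, c)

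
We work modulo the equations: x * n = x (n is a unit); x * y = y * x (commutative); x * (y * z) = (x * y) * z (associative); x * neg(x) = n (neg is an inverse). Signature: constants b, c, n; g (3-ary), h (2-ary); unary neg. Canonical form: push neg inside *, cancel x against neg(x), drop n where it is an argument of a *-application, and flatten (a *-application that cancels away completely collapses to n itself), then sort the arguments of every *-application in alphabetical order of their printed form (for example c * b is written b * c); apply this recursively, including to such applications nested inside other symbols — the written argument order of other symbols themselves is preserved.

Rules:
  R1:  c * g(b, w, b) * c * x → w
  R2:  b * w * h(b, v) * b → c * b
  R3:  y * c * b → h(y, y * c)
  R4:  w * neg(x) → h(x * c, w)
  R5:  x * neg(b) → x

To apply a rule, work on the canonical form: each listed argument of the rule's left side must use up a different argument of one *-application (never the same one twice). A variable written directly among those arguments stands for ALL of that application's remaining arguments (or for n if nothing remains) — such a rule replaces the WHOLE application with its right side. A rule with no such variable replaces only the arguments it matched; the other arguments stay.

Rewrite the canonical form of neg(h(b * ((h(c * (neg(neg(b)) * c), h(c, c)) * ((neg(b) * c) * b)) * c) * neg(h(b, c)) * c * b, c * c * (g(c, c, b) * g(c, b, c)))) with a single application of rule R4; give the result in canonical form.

Canonical form:  neg(h(b * b * c * c * c * h(b * c * c, h(c, c)) * neg(h(b, c)), c * c * g(c, b, c) * g(c, c, b)))
Match R4:  consume neg(h(b, c));  w := b * b * c * c * c * h(b * c * c, h(c, c)), x := h(b, c)
The extension variable absorbs all remaining arguments, so the whole application is rewritten.
New term:  neg(h(h(c * h(b, c), b * b * c * c * c * h(b * c * c, h(c, c))), c * c * g(c, b, c) * g(c, c, b)))

Answer: neg(h(h(c * h(b, c), b * b * c * c * c * h(b * c * c, h(c, c))), c * c * g(c, b, c) * g(c, c, b)))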